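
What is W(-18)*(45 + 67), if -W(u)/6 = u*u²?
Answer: 3919104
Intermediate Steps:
W(u) = -6*u³ (W(u) = -6*u*u² = -6*u³)
W(-18)*(45 + 67) = (-6*(-18)³)*(45 + 67) = -6*(-5832)*112 = 34992*112 = 3919104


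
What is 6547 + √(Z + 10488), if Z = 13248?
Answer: 6547 + 2*√5934 ≈ 6701.1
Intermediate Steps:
6547 + √(Z + 10488) = 6547 + √(13248 + 10488) = 6547 + √23736 = 6547 + 2*√5934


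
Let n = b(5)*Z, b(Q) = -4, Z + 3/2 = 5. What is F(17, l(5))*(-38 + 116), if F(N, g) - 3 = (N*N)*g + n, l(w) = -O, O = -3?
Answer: 66768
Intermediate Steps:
Z = 7/2 (Z = -3/2 + 5 = 7/2 ≈ 3.5000)
l(w) = 3 (l(w) = -1*(-3) = 3)
n = -14 (n = -4*7/2 = -14)
F(N, g) = -11 + g*N**2 (F(N, g) = 3 + ((N*N)*g - 14) = 3 + (N**2*g - 14) = 3 + (g*N**2 - 14) = 3 + (-14 + g*N**2) = -11 + g*N**2)
F(17, l(5))*(-38 + 116) = (-11 + 3*17**2)*(-38 + 116) = (-11 + 3*289)*78 = (-11 + 867)*78 = 856*78 = 66768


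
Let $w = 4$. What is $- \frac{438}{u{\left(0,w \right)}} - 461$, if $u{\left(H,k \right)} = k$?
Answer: $- \frac{1141}{2} \approx -570.5$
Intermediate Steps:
$- \frac{438}{u{\left(0,w \right)}} - 461 = - \frac{438}{4} - 461 = \left(-438\right) \frac{1}{4} - 461 = - \frac{219}{2} - 461 = - \frac{1141}{2}$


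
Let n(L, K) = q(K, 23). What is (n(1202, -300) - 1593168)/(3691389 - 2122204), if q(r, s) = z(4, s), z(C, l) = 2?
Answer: -1593166/1569185 ≈ -1.0153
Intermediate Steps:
q(r, s) = 2
n(L, K) = 2
(n(1202, -300) - 1593168)/(3691389 - 2122204) = (2 - 1593168)/(3691389 - 2122204) = -1593166/1569185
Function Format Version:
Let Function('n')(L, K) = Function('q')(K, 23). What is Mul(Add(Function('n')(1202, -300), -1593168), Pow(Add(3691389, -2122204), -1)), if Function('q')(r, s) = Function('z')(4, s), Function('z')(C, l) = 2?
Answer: Rational(-1593166, 1569185) ≈ -1.0153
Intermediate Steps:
Function('q')(r, s) = 2
Function('n')(L, K) = 2
Mul(Add(Function('n')(1202, -300), -1593168), Pow(Add(3691389, -2122204), -1)) = Mul(Add(2, -1593168), Pow(Add(3691389, -2122204), -1)) = Mul(-1593166, Pow(1569185, -1)) = Mul(-1593166, Rational(1, 1569185)) = Rational(-1593166, 1569185)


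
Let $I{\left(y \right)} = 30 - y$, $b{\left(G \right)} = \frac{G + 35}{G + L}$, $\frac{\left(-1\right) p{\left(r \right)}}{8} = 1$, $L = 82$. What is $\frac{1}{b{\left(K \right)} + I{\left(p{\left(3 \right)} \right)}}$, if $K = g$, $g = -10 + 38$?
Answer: $\frac{110}{4243} \approx 0.025925$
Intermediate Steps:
$g = 28$
$p{\left(r \right)} = -8$ ($p{\left(r \right)} = \left(-8\right) 1 = -8$)
$K = 28$
$b{\left(G \right)} = \frac{35 + G}{82 + G}$ ($b{\left(G \right)} = \frac{G + 35}{G + 82} = \frac{35 + G}{82 + G}$)
$\frac{1}{b{\left(K \right)} + I{\left(p{\left(3 \right)} \right)}} = \frac{1}{\frac{35 + 28}{82 + 28} + \left(30 - -8\right)} = \frac{1}{\frac{1}{110} \cdot 63 + \left(30 + 8\right)} = \frac{1}{\frac{1}{110} \cdot 63 + 38} = \frac{1}{\frac{63}{110} + 38} = \frac{1}{\frac{4243}{110}} = \frac{110}{4243}$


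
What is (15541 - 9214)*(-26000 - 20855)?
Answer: -296451585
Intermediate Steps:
(15541 - 9214)*(-26000 - 20855) = 6327*(-46855) = -296451585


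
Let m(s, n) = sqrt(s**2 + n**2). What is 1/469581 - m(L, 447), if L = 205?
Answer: 1/469581 - sqrt(241834) ≈ -491.77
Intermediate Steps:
m(s, n) = sqrt(n**2 + s**2)
1/469581 - m(L, 447) = 1/469581 - sqrt(447**2 + 205**2) = 1/469581 - sqrt(199809 + 42025) = 1/469581 - sqrt(241834)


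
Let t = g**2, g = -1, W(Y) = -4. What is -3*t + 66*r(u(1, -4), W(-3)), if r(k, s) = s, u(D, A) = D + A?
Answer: -267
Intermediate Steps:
u(D, A) = A + D
t = 1 (t = (-1)**2 = 1)
-3*t + 66*r(u(1, -4), W(-3)) = -3*1 + 66*(-4) = -3 - 264 = -267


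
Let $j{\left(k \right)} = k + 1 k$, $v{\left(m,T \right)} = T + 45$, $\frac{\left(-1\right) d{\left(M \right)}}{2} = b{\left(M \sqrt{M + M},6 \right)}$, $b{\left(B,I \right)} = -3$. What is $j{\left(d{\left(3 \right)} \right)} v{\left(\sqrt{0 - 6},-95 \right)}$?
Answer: $-600$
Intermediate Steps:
$d{\left(M \right)} = 6$ ($d{\left(M \right)} = \left(-2\right) \left(-3\right) = 6$)
$v{\left(m,T \right)} = 45 + T$
$j{\left(k \right)} = 2 k$ ($j{\left(k \right)} = k + k = 2 k$)
$j{\left(d{\left(3 \right)} \right)} v{\left(\sqrt{0 - 6},-95 \right)} = 2 \cdot 6 \left(45 - 95\right) = 12 \left(-50\right) = -600$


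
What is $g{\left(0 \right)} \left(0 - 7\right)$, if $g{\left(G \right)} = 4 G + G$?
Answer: $0$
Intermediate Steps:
$g{\left(G \right)} = 5 G$
$g{\left(0 \right)} \left(0 - 7\right) = 5 \cdot 0 \left(0 - 7\right) = 0 \left(-7\right) = 0$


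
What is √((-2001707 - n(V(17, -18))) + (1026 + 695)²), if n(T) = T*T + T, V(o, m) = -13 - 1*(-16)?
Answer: √960122 ≈ 979.86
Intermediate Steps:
V(o, m) = 3 (V(o, m) = -13 + 16 = 3)
n(T) = T + T² (n(T) = T² + T = T + T²)
√((-2001707 - n(V(17, -18))) + (1026 + 695)²) = √((-2001707 - 3*(1 + 3)) + (1026 + 695)²) = √((-2001707 - 3*4) + 1721²) = √((-2001707 - 1*12) + 2961841) = √((-2001707 - 12) + 2961841) = √(-2001719 + 2961841) = √960122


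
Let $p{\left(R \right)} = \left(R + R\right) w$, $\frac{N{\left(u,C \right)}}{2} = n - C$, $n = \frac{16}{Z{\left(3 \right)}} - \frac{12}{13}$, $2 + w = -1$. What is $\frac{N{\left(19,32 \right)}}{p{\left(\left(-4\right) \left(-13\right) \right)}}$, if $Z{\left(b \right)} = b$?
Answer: $\frac{269}{1521} \approx 0.17686$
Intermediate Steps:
$w = -3$ ($w = -2 - 1 = -3$)
$n = \frac{172}{39}$ ($n = \frac{16}{3} - \frac{12}{13} = \frac{172}{39} \approx 4.4103$)
$N{\left(u,C \right)} = \frac{344}{39} - 2 C$ ($N{\left(u,C \right)} = 2 \left(\frac{172}{39} - C\right) = \frac{344}{39} - 2 C$)
$p{\left(R \right)} = - 6 R$ ($p{\left(R \right)} = \left(R + R\right) \left(-3\right) = 2 R \left(-3\right) = - 6 R$)
$\frac{N{\left(19,32 \right)}}{p{\left(\left(-4\right) \left(-13\right) \right)}} = \frac{\frac{344}{39} - 64}{\left(-6\right) \left(\left(-4\right) \left(-13\right)\right)} = \frac{\frac{344}{39} - 64}{\left(-6\right) 52} = - \frac{2152}{39 \left(-312\right)} = \left(- \frac{2152}{39}\right) \left(- \frac{1}{312}\right) = \frac{269}{1521}$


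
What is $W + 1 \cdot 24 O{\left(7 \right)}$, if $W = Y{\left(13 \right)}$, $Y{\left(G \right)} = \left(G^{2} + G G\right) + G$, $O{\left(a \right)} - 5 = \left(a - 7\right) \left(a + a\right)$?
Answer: $471$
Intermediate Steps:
$O{\left(a \right)} = 5 + 2 a \left(-7 + a\right)$ ($O{\left(a \right)} = 5 + \left(a - 7\right) \left(a + a\right) = 5 + \left(-7 + a\right) 2 a = 5 + 2 a \left(-7 + a\right)$)
$Y{\left(G \right)} = G + 2 G^{2}$ ($Y{\left(G \right)} = \left(G^{2} + G^{2}\right) + G = 2 G^{2} + G = G + 2 G^{2}$)
$W = 351$ ($W = 13 \left(1 + 2 \cdot 13\right) = 13 \left(1 + 26\right) = 13 \cdot 27 = 351$)
$W + 1 \cdot 24 O{\left(7 \right)} = 351 + 1 \cdot 24 \left(5 - 98 + 2 \cdot 7^{2}\right) = 351 + 24 \left(5 - 98 + 2 \cdot 49\right) = 351 + 24 \left(5 - 98 + 98\right) = 351 + 24 \cdot 5 = 351 + 120 = 471$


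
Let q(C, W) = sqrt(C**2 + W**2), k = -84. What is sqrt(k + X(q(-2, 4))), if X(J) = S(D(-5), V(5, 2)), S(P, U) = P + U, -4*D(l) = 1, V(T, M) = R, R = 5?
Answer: I*sqrt(317)/2 ≈ 8.9023*I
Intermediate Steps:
V(T, M) = 5
D(l) = -1/4 (D(l) = -1/4*1 = -1/4)
X(J) = 19/4 (X(J) = -1/4 + 5 = 19/4)
sqrt(k + X(q(-2, 4))) = sqrt(-84 + 19/4) = sqrt(-317/4) = I*sqrt(317)/2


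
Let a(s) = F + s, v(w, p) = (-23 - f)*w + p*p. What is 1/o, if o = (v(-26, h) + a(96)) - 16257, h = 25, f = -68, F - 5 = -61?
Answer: -1/16762 ≈ -5.9659e-5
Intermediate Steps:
F = -56 (F = 5 - 61 = -56)
v(w, p) = p² + 45*w (v(w, p) = (-23 - 1*(-68))*w + p*p = (-23 + 68)*w + p² = 45*w + p² = p² + 45*w)
a(s) = -56 + s
o = -16762 (o = ((25² + 45*(-26)) + (-56 + 96)) - 16257 = ((625 - 1170) + 40) - 16257 = (-545 + 40) - 16257 = -505 - 16257 = -16762)
1/o = 1/(-16762) = -1/16762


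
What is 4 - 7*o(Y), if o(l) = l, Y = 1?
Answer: -3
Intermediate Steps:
4 - 7*o(Y) = 4 - 7*1 = 4 - 7 = -3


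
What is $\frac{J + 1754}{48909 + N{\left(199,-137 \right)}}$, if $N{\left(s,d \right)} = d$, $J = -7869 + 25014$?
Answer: $\frac{18899}{48772} \approx 0.3875$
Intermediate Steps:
$J = 17145$
$\frac{J + 1754}{48909 + N{\left(199,-137 \right)}} = \frac{17145 + 1754}{48909 - 137} = \frac{18899}{48772}$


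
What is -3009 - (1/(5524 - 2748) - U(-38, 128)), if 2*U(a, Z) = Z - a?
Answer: -8122577/2776 ≈ -2926.0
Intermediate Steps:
U(a, Z) = Z/2 - a/2 (U(a, Z) = (Z - a)/2 = Z/2 - a/2)
-3009 - (1/(5524 - 2748) - U(-38, 128)) = -3009 - (1/(5524 - 2748) - ((1/2)*128 - 1/2*(-38))) = -3009 - (1/2776 - (64 + 19)) = -3009 - (1/2776 - 1*83) = -3009 - (1/2776 - 83) = -3009 - 1*(-230407/2776) = -3009 + 230407/2776 = -8122577/2776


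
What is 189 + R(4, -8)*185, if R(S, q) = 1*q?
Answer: -1291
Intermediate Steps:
R(S, q) = q
189 + R(4, -8)*185 = 189 - 8*185 = 189 - 1480 = -1291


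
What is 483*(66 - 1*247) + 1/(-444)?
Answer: -38815813/444 ≈ -87423.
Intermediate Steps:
483*(66 - 1*247) + 1/(-444) = 483*(66 - 247) - 1/444 = 483*(-181) - 1/444 = -87423 - 1/444 = -38815813/444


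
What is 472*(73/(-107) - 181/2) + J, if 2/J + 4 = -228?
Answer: -534187995/12412 ≈ -43038.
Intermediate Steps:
J = -1/116 (J = 2/(-4 - 228) = 2/(-232) = 2*(-1/232) = -1/116 ≈ -0.0086207)
472*(73/(-107) - 181/2) + J = 472*(73/(-107) - 181/2) - 1/116 = 472*(73*(-1/107) - 181*½) - 1/116 = 472*(-73/107 - 181/2) - 1/116 = 472*(-19513/214) - 1/116 = -4605068/107 - 1/116 = -534187995/12412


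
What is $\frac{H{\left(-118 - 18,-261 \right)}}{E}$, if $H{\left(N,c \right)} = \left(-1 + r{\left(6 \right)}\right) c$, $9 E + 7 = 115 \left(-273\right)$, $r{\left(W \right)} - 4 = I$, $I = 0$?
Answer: $\frac{7047}{31402} \approx 0.22441$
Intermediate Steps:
$r{\left(W \right)} = 4$ ($r{\left(W \right)} = 4 + 0 = 4$)
$E = - \frac{31402}{9}$ ($E = - \frac{7}{9} + \frac{115 \left(-273\right)}{9} = - \frac{7}{9} + \frac{1}{9} \left(-31395\right) = - \frac{7}{9} - \frac{10465}{3} = - \frac{31402}{9} \approx -3489.1$)
$H{\left(N,c \right)} = 3 c$ ($H{\left(N,c \right)} = \left(-1 + 4\right) c = 3 c$)
$\frac{H{\left(-118 - 18,-261 \right)}}{E} = \frac{3 \left(-261\right)}{- \frac{31402}{9}} = \left(-783\right) \left(- \frac{9}{31402}\right) = \frac{7047}{31402}$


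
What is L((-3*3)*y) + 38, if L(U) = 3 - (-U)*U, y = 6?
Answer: 2957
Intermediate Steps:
L(U) = 3 + U² (L(U) = 3 - (-1)*U² = 3 + U²)
L((-3*3)*y) + 38 = (3 + (-3*3*6)²) + 38 = (3 + (-9*6)²) + 38 = (3 + (-54)²) + 38 = (3 + 2916) + 38 = 2919 + 38 = 2957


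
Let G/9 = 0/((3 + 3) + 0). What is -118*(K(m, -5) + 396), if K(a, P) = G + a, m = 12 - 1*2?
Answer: -47908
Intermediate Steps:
m = 10 (m = 12 - 2 = 10)
G = 0 (G = 9*(0/((3 + 3) + 0)) = 9*(0/(6 + 0)) = 9*(0/6) = 9*(0*(⅙)) = 9*0 = 0)
K(a, P) = a (K(a, P) = 0 + a = a)
-118*(K(m, -5) + 396) = -118*(10 + 396) = -118*406 = -47908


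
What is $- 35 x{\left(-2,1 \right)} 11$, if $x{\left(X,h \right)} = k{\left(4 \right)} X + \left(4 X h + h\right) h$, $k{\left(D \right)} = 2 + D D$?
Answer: $16555$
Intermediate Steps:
$k{\left(D \right)} = 2 + D^{2}$
$x{\left(X,h \right)} = 18 X + h \left(h + 4 X h\right)$ ($x{\left(X,h \right)} = \left(2 + 4^{2}\right) X + \left(4 X h + h\right) h = \left(2 + 16\right) X + \left(4 X h + h\right) h = 18 X + \left(h + 4 X h\right) h = 18 X + h \left(h + 4 X h\right)$)
$- 35 x{\left(-2,1 \right)} 11 = - 35 \left(1^{2} + 18 \left(-2\right) + 4 \left(-2\right) 1^{2}\right) 11 = - 35 \left(1 - 36 + 4 \left(-2\right) 1\right) 11 = - 35 \left(1 - 36 - 8\right) 11 = \left(-35\right) \left(-43\right) 11 = 1505 \cdot 11 = 16555$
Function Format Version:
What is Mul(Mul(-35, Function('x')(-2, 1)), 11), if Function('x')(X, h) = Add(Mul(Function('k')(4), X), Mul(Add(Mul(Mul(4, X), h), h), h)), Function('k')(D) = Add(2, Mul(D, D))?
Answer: 16555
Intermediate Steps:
Function('k')(D) = Add(2, Pow(D, 2))
Function('x')(X, h) = Add(Mul(18, X), Mul(h, Add(h, Mul(4, X, h)))) (Function('x')(X, h) = Add(Mul(Add(2, Pow(4, 2)), X), Mul(Add(Mul(Mul(4, X), h), h), h)) = Add(Mul(Add(2, 16), X), Mul(Add(Mul(4, X, h), h), h)) = Add(Mul(18, X), Mul(Add(h, Mul(4, X, h)), h)) = Add(Mul(18, X), Mul(h, Add(h, Mul(4, X, h)))))
Mul(Mul(-35, Function('x')(-2, 1)), 11) = Mul(Mul(-35, Add(Pow(1, 2), Mul(18, -2), Mul(4, -2, Pow(1, 2)))), 11) = Mul(Mul(-35, Add(1, -36, Mul(4, -2, 1))), 11) = Mul(Mul(-35, Add(1, -36, -8)), 11) = Mul(Mul(-35, -43), 11) = Mul(1505, 11) = 16555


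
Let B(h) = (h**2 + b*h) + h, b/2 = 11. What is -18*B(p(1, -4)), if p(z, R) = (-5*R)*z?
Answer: -15480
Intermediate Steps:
b = 22 (b = 2*11 = 22)
p(z, R) = -5*R*z
B(h) = h**2 + 23*h (B(h) = (h**2 + 22*h) + h = h**2 + 23*h)
-18*B(p(1, -4)) = -18*(-5*(-4)*1)*(23 - 5*(-4)*1) = -360*(23 + 20) = -360*43 = -18*860 = -15480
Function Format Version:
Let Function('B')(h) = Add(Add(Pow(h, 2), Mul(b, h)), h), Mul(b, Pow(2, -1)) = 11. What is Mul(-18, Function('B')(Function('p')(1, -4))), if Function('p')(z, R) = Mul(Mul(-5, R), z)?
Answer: -15480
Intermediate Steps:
b = 22 (b = Mul(2, 11) = 22)
Function('p')(z, R) = Mul(-5, R, z)
Function('B')(h) = Add(Pow(h, 2), Mul(23, h)) (Function('B')(h) = Add(Add(Pow(h, 2), Mul(22, h)), h) = Add(Pow(h, 2), Mul(23, h)))
Mul(-18, Function('B')(Function('p')(1, -4))) = Mul(-18, Mul(Mul(-5, -4, 1), Add(23, Mul(-5, -4, 1)))) = Mul(-18, Mul(20, Add(23, 20))) = Mul(-18, Mul(20, 43)) = Mul(-18, 860) = -15480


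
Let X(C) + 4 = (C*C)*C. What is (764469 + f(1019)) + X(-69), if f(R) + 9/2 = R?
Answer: 873941/2 ≈ 4.3697e+5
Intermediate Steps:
f(R) = -9/2 + R
X(C) = -4 + C**3 (X(C) = -4 + (C*C)*C = -4 + C**2*C = -4 + C**3)
(764469 + f(1019)) + X(-69) = (764469 + (-9/2 + 1019)) + (-4 + (-69)**3) = (764469 + 2029/2) + (-4 - 328509) = 1530967/2 - 328513 = 873941/2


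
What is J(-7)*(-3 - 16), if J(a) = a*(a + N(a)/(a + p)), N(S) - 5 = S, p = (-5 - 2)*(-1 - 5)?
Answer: -4693/5 ≈ -938.60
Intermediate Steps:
p = 42 (p = -7*(-6) = 42)
N(S) = 5 + S
J(a) = a*(a + (5 + a)/(42 + a)) (J(a) = a*(a + (5 + a)/(a + 42)) = a*(a + (5 + a)/(42 + a)))
J(-7)*(-3 - 16) = (-7*(5 + (-7)² + 43*(-7))/(42 - 7))*(-3 - 16) = -7*(5 + 49 - 301)/35*(-19) = -7*1/35*(-247)*(-19) = (247/5)*(-19) = -4693/5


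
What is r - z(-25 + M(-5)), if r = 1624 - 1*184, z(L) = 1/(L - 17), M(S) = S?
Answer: 67681/47 ≈ 1440.0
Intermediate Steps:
z(L) = 1/(-17 + L)
r = 1440 (r = 1624 - 184 = 1440)
r - z(-25 + M(-5)) = 1440 - 1/(-17 + (-25 - 5)) = 1440 - 1/(-17 - 30) = 1440 - 1/(-47) = 1440 - 1*(-1/47) = 1440 + 1/47 = 67681/47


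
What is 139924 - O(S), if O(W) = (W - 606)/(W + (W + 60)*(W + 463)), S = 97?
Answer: 12315691217/88017 ≈ 1.3992e+5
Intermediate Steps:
O(W) = (-606 + W)/(W + (60 + W)*(463 + W))
139924 - O(S) = 139924 - (-606 + 97)/(27780 + 97² + 524*97) = 139924 - (-509)/(27780 + 9409 + 50828) = 139924 - (-509)/88017 = 139924 - 1*(-509/88017) = 139924 + 509/88017 = 12315691217/88017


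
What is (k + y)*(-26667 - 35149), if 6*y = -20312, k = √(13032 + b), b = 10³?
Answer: 627803296/3 - 247264*√877 ≈ 2.0195e+8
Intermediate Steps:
b = 1000
k = 4*√877 (k = √(13032 + 1000) = √14032 = 4*√877 ≈ 118.46)
y = -10156/3 (y = (⅙)*(-20312) = -10156/3 ≈ -3385.3)
(k + y)*(-26667 - 35149) = (4*√877 - 10156/3)*(-26667 - 35149) = (-10156/3 + 4*√877)*(-61816) = 627803296/3 - 247264*√877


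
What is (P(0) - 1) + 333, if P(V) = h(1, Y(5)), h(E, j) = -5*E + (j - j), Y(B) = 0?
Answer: 327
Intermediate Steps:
h(E, j) = -5*E (h(E, j) = -5*E + 0 = -5*E)
P(V) = -5 (P(V) = -5*1 = -5)
(P(0) - 1) + 333 = (-5 - 1) + 333 = -6 + 333 = 327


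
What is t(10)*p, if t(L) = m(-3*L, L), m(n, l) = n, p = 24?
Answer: -720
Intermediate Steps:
t(L) = -3*L
t(10)*p = -3*10*24 = -30*24 = -720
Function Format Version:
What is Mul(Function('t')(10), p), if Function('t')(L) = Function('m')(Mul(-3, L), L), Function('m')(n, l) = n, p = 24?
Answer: -720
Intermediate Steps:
Function('t')(L) = Mul(-3, L)
Mul(Function('t')(10), p) = Mul(Mul(-3, 10), 24) = Mul(-30, 24) = -720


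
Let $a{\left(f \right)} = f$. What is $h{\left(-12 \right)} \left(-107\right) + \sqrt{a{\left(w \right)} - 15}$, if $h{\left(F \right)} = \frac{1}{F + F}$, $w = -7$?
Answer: $\frac{107}{24} + i \sqrt{22} \approx 4.4583 + 4.6904 i$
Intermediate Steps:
$h{\left(F \right)} = \frac{1}{2 F}$
$h{\left(-12 \right)} \left(-107\right) + \sqrt{a{\left(w \right)} - 15} = \frac{1}{2 \left(-12\right)} \left(-107\right) + \sqrt{-7 - 15} = \frac{1}{2} \left(- \frac{1}{12}\right) \left(-107\right) + \sqrt{-22} = \left(- \frac{1}{24}\right) \left(-107\right) + i \sqrt{22} = \frac{107}{24} + i \sqrt{22}$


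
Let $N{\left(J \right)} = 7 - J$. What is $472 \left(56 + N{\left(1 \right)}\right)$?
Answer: $29264$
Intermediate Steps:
$472 \left(56 + N{\left(1 \right)}\right) = 472 \left(56 + \left(7 - 1\right)\right) = 472 \left(56 + 6\right) = 472 \cdot 62 = 29264$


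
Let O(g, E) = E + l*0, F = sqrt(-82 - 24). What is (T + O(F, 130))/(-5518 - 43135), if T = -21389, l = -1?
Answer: 21259/48653 ≈ 0.43695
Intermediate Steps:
F = I*sqrt(106) (F = sqrt(-106) = I*sqrt(106) ≈ 10.296*I)
O(g, E) = E (O(g, E) = E - 1*0 = E + 0 = E)
(T + O(F, 130))/(-5518 - 43135) = (-21389 + 130)/(-5518 - 43135) = -21259/(-48653) = -21259*(-1/48653) = 21259/48653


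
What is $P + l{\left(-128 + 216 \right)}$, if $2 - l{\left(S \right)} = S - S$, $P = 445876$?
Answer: $445878$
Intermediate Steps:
$l{\left(S \right)} = 2$ ($l{\left(S \right)} = 2 - \left(S - S\right) = 2 - 0 = 2 + 0 = 2$)
$P + l{\left(-128 + 216 \right)} = 445876 + 2 = 445878$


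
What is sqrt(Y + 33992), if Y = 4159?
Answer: 9*sqrt(471) ≈ 195.32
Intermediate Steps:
sqrt(Y + 33992) = sqrt(4159 + 33992) = sqrt(38151) = 9*sqrt(471)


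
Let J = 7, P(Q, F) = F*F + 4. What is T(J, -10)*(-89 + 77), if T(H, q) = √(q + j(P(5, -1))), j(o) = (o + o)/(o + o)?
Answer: -36*I ≈ -36.0*I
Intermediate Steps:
P(Q, F) = 4 + F² (P(Q, F) = F² + 4 = 4 + F²)
j(o) = 1 (j(o) = (2*o)/((2*o)) = (2*o)*(1/(2*o)) = 1)
T(H, q) = √(1 + q) (T(H, q) = √(q + 1) = √(1 + q))
T(J, -10)*(-89 + 77) = √(1 - 10)*(-89 + 77) = √(-9)*(-12) = (3*I)*(-12) = -36*I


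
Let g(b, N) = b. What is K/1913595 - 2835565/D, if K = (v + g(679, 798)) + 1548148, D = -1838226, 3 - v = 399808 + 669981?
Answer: 700745403049/390846675830 ≈ 1.7929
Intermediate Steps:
v = -1069786 (v = 3 - (399808 + 669981) = 3 - 1*1069789 = 3 - 1069789 = -1069786)
K = 479041 (K = (-1069786 + 679) + 1548148 = -1069107 + 1548148 = 479041)
K/1913595 - 2835565/D = 479041/1913595 - 2835565/(-1838226) = 479041*(1/1913595) - 2835565*(-1/1838226) = 479041/1913595 + 2835565/1838226 = 700745403049/390846675830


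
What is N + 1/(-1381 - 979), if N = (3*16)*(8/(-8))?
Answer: -113281/2360 ≈ -48.000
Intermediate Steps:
N = -48 (N = 48*(8*(-⅛)) = 48*(-1) = -48)
N + 1/(-1381 - 979) = -48 + 1/(-1381 - 979) = -48 + 1/(-2360) = -48 - 1/2360 = -113281/2360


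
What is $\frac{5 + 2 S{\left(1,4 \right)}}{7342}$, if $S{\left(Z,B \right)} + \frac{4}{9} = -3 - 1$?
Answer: $- \frac{35}{66078} \approx -0.00052968$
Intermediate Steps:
$S{\left(Z,B \right)} = - \frac{40}{9}$ ($S{\left(Z,B \right)} = - \frac{4}{9} - 4 = - \frac{40}{9}$)
$\frac{5 + 2 S{\left(1,4 \right)}}{7342} = \frac{5 + 2 \left(- \frac{40}{9}\right)}{7342} = \frac{5 - \frac{80}{9}}{7342} = \frac{1}{7342} \left(- \frac{35}{9}\right) = - \frac{35}{66078}$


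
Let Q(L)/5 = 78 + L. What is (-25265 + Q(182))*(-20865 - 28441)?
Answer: 1181618290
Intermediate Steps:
Q(L) = 390 + 5*L (Q(L) = 5*(78 + L) = 390 + 5*L)
(-25265 + Q(182))*(-20865 - 28441) = (-25265 + (390 + 5*182))*(-20865 - 28441) = (-25265 + (390 + 910))*(-49306) = (-25265 + 1300)*(-49306) = -23965*(-49306) = 1181618290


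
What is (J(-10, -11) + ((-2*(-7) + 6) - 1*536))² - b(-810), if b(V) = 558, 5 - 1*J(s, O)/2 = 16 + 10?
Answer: 310806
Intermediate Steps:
J(s, O) = -42 (J(s, O) = 10 - 2*(16 + 10) = 10 - 2*26 = 10 - 52 = -42)
(J(-10, -11) + ((-2*(-7) + 6) - 1*536))² - b(-810) = (-42 + ((-2*(-7) + 6) - 1*536))² - 1*558 = (-42 + ((14 + 6) - 536))² - 558 = (-42 + (20 - 536))² - 558 = (-42 - 516)² - 558 = (-558)² - 558 = 311364 - 558 = 310806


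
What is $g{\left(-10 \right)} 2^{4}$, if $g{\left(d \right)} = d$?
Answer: $-160$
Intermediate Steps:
$g{\left(-10 \right)} 2^{4} = - 10 \cdot 2^{4} = \left(-10\right) 16 = -160$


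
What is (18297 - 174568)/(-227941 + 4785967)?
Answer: -156271/4558026 ≈ -0.034285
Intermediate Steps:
(18297 - 174568)/(-227941 + 4785967) = -156271/4558026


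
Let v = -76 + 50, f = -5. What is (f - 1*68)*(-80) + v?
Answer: 5814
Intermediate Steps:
v = -26
(f - 1*68)*(-80) + v = (-5 - 1*68)*(-80) - 26 = (-5 - 68)*(-80) - 26 = -73*(-80) - 26 = 5840 - 26 = 5814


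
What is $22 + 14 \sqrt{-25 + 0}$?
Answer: $22 + 70 i \approx 22.0 + 70.0 i$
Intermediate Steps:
$22 + 14 \sqrt{-25 + 0} = 22 + 14 \sqrt{-25} = 22 + 14 \cdot 5 i = 22 + 70 i$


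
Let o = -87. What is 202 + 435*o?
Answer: -37643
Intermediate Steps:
202 + 435*o = 202 + 435*(-87) = 202 - 37845 = -37643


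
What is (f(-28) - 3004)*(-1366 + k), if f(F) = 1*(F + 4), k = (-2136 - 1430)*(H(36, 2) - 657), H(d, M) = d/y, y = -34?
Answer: -120725209360/17 ≈ -7.1015e+9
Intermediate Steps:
H(d, M) = -d/34 (H(d, M) = d/(-34) = d*(-1/34) = -d/34)
k = 39892842/17 (k = (-2136 - 1430)*(-1/34*36 - 657) = -3566*(-18/17 - 657) = -3566*(-11187/17) = 39892842/17 ≈ 2.3466e+6)
f(F) = 4 + F (f(F) = 1*(4 + F) = 4 + F)
(f(-28) - 3004)*(-1366 + k) = ((4 - 28) - 3004)*(-1366 + 39892842/17) = (-24 - 3004)*(39869620/17) = -3028*39869620/17 = -120725209360/17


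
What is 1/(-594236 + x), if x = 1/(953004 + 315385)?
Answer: -1268389/753722405803 ≈ -1.6828e-6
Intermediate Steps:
x = 1/1268389 ≈ 7.8840e-7
1/(-594236 + x) = 1/(-594236 + 1/1268389) = 1/(-753722405803/1268389) = -1268389/753722405803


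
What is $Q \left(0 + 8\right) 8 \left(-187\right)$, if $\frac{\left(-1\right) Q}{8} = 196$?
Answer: $18765824$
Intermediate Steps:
$Q = -1568$ ($Q = \left(-8\right) 196 = -1568$)
$Q \left(0 + 8\right) 8 \left(-187\right) = - 1568 \left(0 + 8\right) 8 \left(-187\right) = - 1568 \cdot 8 \cdot 8 \left(-187\right) = \left(-1568\right) 64 \left(-187\right) = \left(-100352\right) \left(-187\right) = 18765824$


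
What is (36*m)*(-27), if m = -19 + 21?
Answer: -1944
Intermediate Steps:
m = 2
(36*m)*(-27) = (36*2)*(-27) = 72*(-27) = -1944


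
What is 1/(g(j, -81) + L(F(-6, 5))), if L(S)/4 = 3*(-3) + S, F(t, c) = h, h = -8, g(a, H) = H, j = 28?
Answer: -1/149 ≈ -0.0067114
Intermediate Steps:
F(t, c) = -8
L(S) = -36 + 4*S (L(S) = 4*(3*(-3) + S) = 4*(-9 + S) = -36 + 4*S)
1/(g(j, -81) + L(F(-6, 5))) = 1/(-81 + (-36 + 4*(-8))) = 1/(-81 + (-36 - 32)) = 1/(-81 - 68) = 1/(-149) = -1/149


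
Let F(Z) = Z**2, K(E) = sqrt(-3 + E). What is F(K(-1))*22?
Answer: -88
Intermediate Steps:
F(K(-1))*22 = (sqrt(-3 - 1))**2*22 = (sqrt(-4))**2*22 = (2*I)**2*22 = -4*22 = -88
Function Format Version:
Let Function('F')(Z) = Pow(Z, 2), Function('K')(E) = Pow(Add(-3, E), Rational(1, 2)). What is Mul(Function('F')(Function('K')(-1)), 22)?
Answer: -88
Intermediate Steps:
Mul(Function('F')(Function('K')(-1)), 22) = Mul(Pow(Pow(Add(-3, -1), Rational(1, 2)), 2), 22) = Mul(Pow(Pow(-4, Rational(1, 2)), 2), 22) = Mul(Pow(Mul(2, I), 2), 22) = Mul(-4, 22) = -88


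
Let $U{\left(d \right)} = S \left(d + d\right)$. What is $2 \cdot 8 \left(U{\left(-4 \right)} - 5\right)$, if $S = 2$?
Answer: $-336$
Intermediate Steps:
$U{\left(d \right)} = 4 d$ ($U{\left(d \right)} = 2 \left(d + d\right) = 2 \cdot 2 d = 4 d$)
$2 \cdot 8 \left(U{\left(-4 \right)} - 5\right) = 2 \cdot 8 \left(4 \left(-4\right) - 5\right) = 16 \left(-16 - 5\right) = 16 \left(-21\right) = -336$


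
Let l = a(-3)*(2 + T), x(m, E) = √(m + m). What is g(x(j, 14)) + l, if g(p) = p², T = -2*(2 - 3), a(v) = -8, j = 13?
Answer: -6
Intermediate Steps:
T = 2 (T = -2*(-1) = 2)
x(m, E) = √2*√m (x(m, E) = √(2*m) = √2*√m)
l = -32 (l = -8*(2 + 2) = -8*4 = -32)
g(x(j, 14)) + l = (√2*√13)² - 32 = (√26)² - 32 = 26 - 32 = -6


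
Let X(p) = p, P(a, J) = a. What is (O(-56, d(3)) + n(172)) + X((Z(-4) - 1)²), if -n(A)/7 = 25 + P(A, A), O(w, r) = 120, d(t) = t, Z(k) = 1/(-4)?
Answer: -20119/16 ≈ -1257.4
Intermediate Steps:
Z(k) = -¼
n(A) = -175 - 7*A (n(A) = -7*(25 + A) = -175 - 7*A)
(O(-56, d(3)) + n(172)) + X((Z(-4) - 1)²) = (120 + (-175 - 7*172)) + (-¼ - 1)² = (120 + (-175 - 1204)) + (-5/4)² = (120 - 1379) + 25/16 = -1259 + 25/16 = -20119/16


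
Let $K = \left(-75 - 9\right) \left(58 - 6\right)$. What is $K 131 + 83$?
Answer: $-572125$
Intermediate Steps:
$K = -4368$ ($K = \left(-84\right) 52 = -4368$)
$K 131 + 83 = \left(-4368\right) 131 + 83 = -572208 + 83 = -572125$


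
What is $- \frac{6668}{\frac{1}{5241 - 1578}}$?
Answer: $-24424884$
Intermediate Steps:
$- \frac{6668}{\frac{1}{5241 - 1578}} = - \frac{6668}{\frac{1}{3663}} = - 6668 \frac{1}{\frac{1}{3663}} = \left(-6668\right) 3663 = -24424884$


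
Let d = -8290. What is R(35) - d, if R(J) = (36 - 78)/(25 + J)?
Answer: 82893/10 ≈ 8289.3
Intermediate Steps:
R(J) = -42/(25 + J)
R(35) - d = -42/(25 + 35) - 1*(-8290) = -42/60 + 8290 = -42*1/60 + 8290 = -7/10 + 8290 = 82893/10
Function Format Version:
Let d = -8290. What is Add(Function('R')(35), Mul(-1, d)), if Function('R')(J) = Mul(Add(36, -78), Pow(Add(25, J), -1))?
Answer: Rational(82893, 10) ≈ 8289.3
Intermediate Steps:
Function('R')(J) = Mul(-42, Pow(Add(25, J), -1))
Add(Function('R')(35), Mul(-1, d)) = Add(Mul(-42, Pow(Add(25, 35), -1)), Mul(-1, -8290)) = Add(Mul(-42, Pow(60, -1)), 8290) = Add(Mul(-42, Rational(1, 60)), 8290) = Add(Rational(-7, 10), 8290) = Rational(82893, 10)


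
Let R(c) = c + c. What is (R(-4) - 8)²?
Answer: 256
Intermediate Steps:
R(c) = 2*c
(R(-4) - 8)² = (2*(-4) - 8)² = (-8 - 8)² = (-16)² = 256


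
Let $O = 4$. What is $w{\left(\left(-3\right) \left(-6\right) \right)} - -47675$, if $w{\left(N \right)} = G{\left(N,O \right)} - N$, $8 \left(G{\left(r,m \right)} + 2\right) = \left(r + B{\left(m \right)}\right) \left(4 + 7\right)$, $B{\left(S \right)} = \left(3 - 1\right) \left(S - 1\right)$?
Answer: $47688$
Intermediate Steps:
$B{\left(S \right)} = -2 + 2 S$ ($B{\left(S \right)} = 2 \left(-1 + S\right) = -2 + 2 S$)
$G{\left(r,m \right)} = - \frac{19}{4} + \frac{11 m}{4} + \frac{11 r}{8}$ ($G{\left(r,m \right)} = -2 + \frac{\left(r + \left(-2 + 2 m\right)\right) \left(4 + 7\right)}{8} = -2 + \frac{\left(-2 + r + 2 m\right) 11}{8} = -2 + \frac{-22 + 11 r + 22 m}{8} = -2 + \left(- \frac{11}{4} + \frac{11 m}{4} + \frac{11 r}{8}\right) = - \frac{19}{4} + \frac{11 m}{4} + \frac{11 r}{8}$)
$w{\left(N \right)} = \frac{25}{4} + \frac{3 N}{8}$ ($w{\left(N \right)} = \left(- \frac{19}{4} + \frac{11}{4} \cdot 4 + \frac{11 N}{8}\right) - N = \left(- \frac{19}{4} + 11 + \frac{11 N}{8}\right) - N = \left(\frac{25}{4} + \frac{11 N}{8}\right) - N = \frac{25}{4} + \frac{3 N}{8}$)
$w{\left(\left(-3\right) \left(-6\right) \right)} - -47675 = \left(\frac{25}{4} + \frac{3 \left(\left(-3\right) \left(-6\right)\right)}{8}\right) - -47675 = \left(\frac{25}{4} + \frac{3}{8} \cdot 18\right) + 47675 = \left(\frac{25}{4} + \frac{27}{4}\right) + 47675 = 13 + 47675 = 47688$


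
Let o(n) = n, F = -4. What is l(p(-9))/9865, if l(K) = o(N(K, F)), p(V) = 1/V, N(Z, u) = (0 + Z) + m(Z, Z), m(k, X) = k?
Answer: -2/88785 ≈ -2.2526e-5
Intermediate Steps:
N(Z, u) = 2*Z (N(Z, u) = (0 + Z) + Z = Z + Z = 2*Z)
l(K) = 2*K
l(p(-9))/9865 = (2/(-9))/9865 = (2*(-⅑))*(1/9865) = -2/9*1/9865 = -2/88785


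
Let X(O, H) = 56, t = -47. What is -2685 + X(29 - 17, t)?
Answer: -2629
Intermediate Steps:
-2685 + X(29 - 17, t) = -2685 + 56 = -2629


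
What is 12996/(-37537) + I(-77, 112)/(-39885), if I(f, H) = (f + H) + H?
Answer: -174621133/499054415 ≈ -0.34990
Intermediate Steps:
I(f, H) = f + 2*H (I(f, H) = (H + f) + H = f + 2*H)
12996/(-37537) + I(-77, 112)/(-39885) = 12996/(-37537) + (-77 + 2*112)/(-39885) = 12996*(-1/37537) + (-77 + 224)*(-1/39885) = -12996/37537 + 147*(-1/39885) = -12996/37537 - 49/13295 = -174621133/499054415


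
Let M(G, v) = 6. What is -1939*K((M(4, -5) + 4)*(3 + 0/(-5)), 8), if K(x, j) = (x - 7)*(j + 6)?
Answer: -624358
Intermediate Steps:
K(x, j) = (-7 + x)*(6 + j)
-1939*K((M(4, -5) + 4)*(3 + 0/(-5)), 8) = -1939*(-42 - 7*8 + 6*((6 + 4)*(3 + 0/(-5))) + 8*((6 + 4)*(3 + 0/(-5)))) = -1939*(-42 - 56 + 6*(10*(3 + 0*(-⅕))) + 8*(10*(3 + 0*(-⅕)))) = -1939*(-42 - 56 + 6*(10*(3 + 0)) + 8*(10*(3 + 0))) = -1939*(-42 - 56 + 6*(10*3) + 8*(10*3)) = -1939*(-42 - 56 + 6*30 + 8*30) = -1939*(-42 - 56 + 180 + 240) = -1939*322 = -624358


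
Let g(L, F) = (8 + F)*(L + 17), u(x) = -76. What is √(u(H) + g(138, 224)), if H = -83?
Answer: 2*√8971 ≈ 189.43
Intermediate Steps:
g(L, F) = (8 + F)*(17 + L)
√(u(H) + g(138, 224)) = √(-76 + (136 + 8*138 + 17*224 + 224*138)) = √(-76 + (136 + 1104 + 3808 + 30912)) = √(-76 + 35960) = √35884 = 2*√8971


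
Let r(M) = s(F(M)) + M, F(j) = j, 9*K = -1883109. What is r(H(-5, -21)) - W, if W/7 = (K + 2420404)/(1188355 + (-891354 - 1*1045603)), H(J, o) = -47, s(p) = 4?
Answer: -50135095/2245806 ≈ -22.324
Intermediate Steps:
K = -627703/3 (K = (1/9)*(-1883109) = -627703/3 ≈ -2.0923e+5)
W = -46434563/2245806 (W = 7*((-627703/3 + 2420404)/(1188355 + (-891354 - 1*1045603))) = 7*(6633509/(3*(1188355 + (-891354 - 1045603)))) = 7*(6633509/(3*(1188355 - 1936957))) = 7*((6633509/3)/(-748602)) = 7*((6633509/3)*(-1/748602)) = 7*(-6633509/2245806) = -46434563/2245806 ≈ -20.676)
r(M) = 4 + M
r(H(-5, -21)) - W = (4 - 47) - 1*(-46434563/2245806) = -43 + 46434563/2245806 = -50135095/2245806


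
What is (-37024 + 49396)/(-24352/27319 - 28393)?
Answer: -337990668/775692719 ≈ -0.43573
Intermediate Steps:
(-37024 + 49396)/(-24352/27319 - 28393) = 12372/(-24352*1/27319 - 28393) = 12372/(-24352/27319 - 28393) = 12372/(-775692719/27319) = 12372*(-27319/775692719) = -337990668/775692719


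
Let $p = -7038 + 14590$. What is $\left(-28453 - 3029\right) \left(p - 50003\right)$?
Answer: $1336442382$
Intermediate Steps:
$p = 7552$
$\left(-28453 - 3029\right) \left(p - 50003\right) = \left(-28453 - 3029\right) \left(7552 - 50003\right) = \left(-31482\right) \left(-42451\right) = 1336442382$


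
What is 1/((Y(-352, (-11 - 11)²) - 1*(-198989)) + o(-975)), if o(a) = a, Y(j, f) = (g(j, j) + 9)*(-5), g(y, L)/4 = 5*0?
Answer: 1/197969 ≈ 5.0513e-6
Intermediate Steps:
g(y, L) = 0 (g(y, L) = 4*(5*0) = 4*0 = 0)
Y(j, f) = -45 (Y(j, f) = (0 + 9)*(-5) = 9*(-5) = -45)
1/((Y(-352, (-11 - 11)²) - 1*(-198989)) + o(-975)) = 1/((-45 - 1*(-198989)) - 975) = 1/((-45 + 198989) - 975) = 1/(198944 - 975) = 1/197969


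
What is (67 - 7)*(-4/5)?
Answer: -48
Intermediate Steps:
(67 - 7)*(-4/5) = 60*(-4*⅕) = 60*(-⅘) = -48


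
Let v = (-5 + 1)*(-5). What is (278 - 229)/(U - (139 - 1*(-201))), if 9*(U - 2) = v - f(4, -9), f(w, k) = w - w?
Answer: -441/3022 ≈ -0.14593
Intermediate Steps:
f(w, k) = 0
v = 20 (v = -4*(-5) = 20)
U = 38/9 (U = 2 + (20 - 1*0)/9 = 2 + (20 + 0)/9 = 2 + (⅑)*20 = 2 + 20/9 = 38/9 ≈ 4.2222)
(278 - 229)/(U - (139 - 1*(-201))) = (278 - 229)/(38/9 - (139 - 1*(-201))) = 49/(38/9 - (139 + 201)) = 49/(38/9 - 1*340) = 49/(38/9 - 340) = 49/(-3022/9) = 49*(-9/3022) = -441/3022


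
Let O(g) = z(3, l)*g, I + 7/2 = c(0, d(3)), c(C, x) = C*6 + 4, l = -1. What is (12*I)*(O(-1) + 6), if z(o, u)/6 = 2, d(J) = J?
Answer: -36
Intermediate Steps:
z(o, u) = 12 (z(o, u) = 6*2 = 12)
c(C, x) = 4 + 6*C (c(C, x) = 6*C + 4 = 4 + 6*C)
I = 1/2 (I = -7/2 + (4 + 6*0) = -7/2 + (4 + 0) = -7/2 + 4 = 1/2 ≈ 0.50000)
O(g) = 12*g
(12*I)*(O(-1) + 6) = (12*(1/2))*(12*(-1) + 6) = 6*(-12 + 6) = 6*(-6) = -36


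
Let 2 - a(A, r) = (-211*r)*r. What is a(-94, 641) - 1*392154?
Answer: 86303739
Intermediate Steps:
a(A, r) = 2 + 211*r**2 (a(A, r) = 2 - (-211*r)*r = 2 - (-211)*r**2 = 2 + 211*r**2)
a(-94, 641) - 1*392154 = (2 + 211*641**2) - 1*392154 = (2 + 211*410881) - 392154 = (2 + 86695891) - 392154 = 86695893 - 392154 = 86303739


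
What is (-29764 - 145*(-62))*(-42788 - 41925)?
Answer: 1759827862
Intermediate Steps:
(-29764 - 145*(-62))*(-42788 - 41925) = (-29764 + 8990)*(-84713) = -20774*(-84713) = 1759827862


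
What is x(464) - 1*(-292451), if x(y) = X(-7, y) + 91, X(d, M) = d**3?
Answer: 292199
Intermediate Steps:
x(y) = -252 (x(y) = (-7)**3 + 91 = -343 + 91 = -252)
x(464) - 1*(-292451) = -252 - 1*(-292451) = -252 + 292451 = 292199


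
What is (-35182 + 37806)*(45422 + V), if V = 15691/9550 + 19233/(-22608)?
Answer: 89353318728644/749675 ≈ 1.1919e+8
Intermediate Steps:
V = 9503721/11994800 (V = 15691*(1/9550) + 19233*(-1/22608) = 15691/9550 - 2137/2512 = 9503721/11994800 ≈ 0.79232)
(-35182 + 37806)*(45422 + V) = (-35182 + 37806)*(45422 + 9503721/11994800) = 2624*(544837309321/11994800) = 89353318728644/749675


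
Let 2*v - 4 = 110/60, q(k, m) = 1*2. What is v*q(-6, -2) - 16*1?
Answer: -61/6 ≈ -10.167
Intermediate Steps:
q(k, m) = 2
v = 35/12 (v = 2 + (110/60)/2 = 2 + (110*(1/60))/2 = 2 + (½)*(11/6) = 2 + 11/12 = 35/12 ≈ 2.9167)
v*q(-6, -2) - 16*1 = (35/12)*2 - 16*1 = 35/6 - 16 = -61/6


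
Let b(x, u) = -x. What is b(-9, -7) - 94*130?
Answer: -12211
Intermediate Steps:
b(-9, -7) - 94*130 = -1*(-9) - 94*130 = 9 - 12220 = -12211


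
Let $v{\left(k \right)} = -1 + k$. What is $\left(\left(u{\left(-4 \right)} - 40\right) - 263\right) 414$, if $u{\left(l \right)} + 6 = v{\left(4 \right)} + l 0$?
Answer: $-126684$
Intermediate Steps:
$u{\left(l \right)} = -3$ ($u{\left(l \right)} = -6 + \left(\left(-1 + 4\right) + l 0\right) = -6 + \left(3 + 0\right) = -6 + 3 = -3$)
$\left(\left(u{\left(-4 \right)} - 40\right) - 263\right) 414 = \left(\left(-3 - 40\right) - 263\right) 414 = \left(-43 - 263\right) 414 = \left(-306\right) 414 = -126684$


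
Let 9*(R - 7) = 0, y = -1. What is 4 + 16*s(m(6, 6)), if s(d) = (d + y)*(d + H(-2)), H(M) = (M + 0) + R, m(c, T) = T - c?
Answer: -76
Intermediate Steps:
R = 7 (R = 7 + (⅑)*0 = 7 + 0 = 7)
H(M) = 7 + M (H(M) = (M + 0) + 7 = M + 7 = 7 + M)
s(d) = (-1 + d)*(5 + d) (s(d) = (d - 1)*(d + (7 - 2)) = (-1 + d)*(d + 5) = (-1 + d)*(5 + d))
4 + 16*s(m(6, 6)) = 4 + 16*(-5 + (6 - 1*6)² + 4*(6 - 1*6)) = 4 + 16*(-5 + (6 - 6)² + 4*(6 - 6)) = 4 + 16*(-5 + 0² + 4*0) = 4 + 16*(-5 + 0 + 0) = 4 + 16*(-5) = 4 - 80 = -76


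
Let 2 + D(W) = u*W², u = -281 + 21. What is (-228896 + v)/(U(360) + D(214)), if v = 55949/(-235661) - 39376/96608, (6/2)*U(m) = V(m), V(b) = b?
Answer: 325701870007511/16942496930489356 ≈ 0.019224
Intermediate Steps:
U(m) = m/3
u = -260
v = -917781783/1422921118 (v = 55949*(-1/235661) - 39376*1/96608 = -55949/235661 - 2461/6038 = -917781783/1422921118 ≈ -0.64500)
D(W) = -2 - 260*W²
(-228896 + v)/(U(360) + D(214)) = (-228896 - 917781783/1422921118)/((⅓)*360 + (-2 - 260*214²)) = -325701870007511/(1422921118*(120 + (-2 - 260*45796))) = -325701870007511/(1422921118*(120 + (-2 - 11906960))) = -325701870007511/(1422921118*(120 - 11906962)) = -325701870007511/1422921118/(-11906842) = -325701870007511/1422921118*(-1/11906842) = 325701870007511/16942496930489356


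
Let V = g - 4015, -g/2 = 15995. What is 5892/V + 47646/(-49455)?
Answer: -44597402/39569495 ≈ -1.1271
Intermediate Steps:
g = -31990 (g = -2*15995 = -31990)
V = -36005 (V = -31990 - 4015 = -36005)
5892/V + 47646/(-49455) = 5892/(-36005) + 47646/(-49455) = 5892*(-1/36005) + 47646*(-1/49455) = -5892/36005 - 5294/5495 = -44597402/39569495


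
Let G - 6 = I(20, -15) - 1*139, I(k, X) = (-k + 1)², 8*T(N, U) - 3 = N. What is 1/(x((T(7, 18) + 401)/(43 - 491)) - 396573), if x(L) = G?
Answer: -1/396345 ≈ -2.5231e-6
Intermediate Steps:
T(N, U) = 3/8 + N/8
I(k, X) = (1 - k)²
G = 228 (G = 6 + ((-1 + 20)² - 1*139) = 6 + (19² - 139) = 6 + (361 - 139) = 6 + 222 = 228)
x(L) = 228
1/(x((T(7, 18) + 401)/(43 - 491)) - 396573) = 1/(228 - 396573) = 1/(-396345) = -1/396345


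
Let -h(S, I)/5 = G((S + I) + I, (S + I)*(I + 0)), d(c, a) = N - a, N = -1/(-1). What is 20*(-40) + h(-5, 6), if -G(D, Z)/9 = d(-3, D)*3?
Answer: -1610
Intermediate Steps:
N = 1 (N = -1*(-1) = 1)
d(c, a) = 1 - a
G(D, Z) = -27 + 27*D (G(D, Z) = -9*(1 - D)*3 = -9*(3 - 3*D) = -27 + 27*D)
h(S, I) = 135 - 270*I - 135*S (h(S, I) = -5*(-27 + 27*((S + I) + I)) = -5*(-27 + 27*((I + S) + I)) = -5*(-27 + 27*(S + 2*I)) = -5*(-27 + (27*S + 54*I)) = -5*(-27 + 27*S + 54*I) = 135 - 270*I - 135*S)
20*(-40) + h(-5, 6) = 20*(-40) + (135 - 270*6 - 135*(-5)) = -800 + (135 - 1620 + 675) = -800 - 810 = -1610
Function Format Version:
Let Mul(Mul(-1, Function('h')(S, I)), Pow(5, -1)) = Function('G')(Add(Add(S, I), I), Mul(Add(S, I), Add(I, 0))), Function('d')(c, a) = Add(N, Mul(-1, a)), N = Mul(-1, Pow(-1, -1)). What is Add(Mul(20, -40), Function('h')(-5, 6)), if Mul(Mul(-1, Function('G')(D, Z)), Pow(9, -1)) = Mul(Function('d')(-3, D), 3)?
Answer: -1610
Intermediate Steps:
N = 1 (N = Mul(-1, -1) = 1)
Function('d')(c, a) = Add(1, Mul(-1, a))
Function('G')(D, Z) = Add(-27, Mul(27, D)) (Function('G')(D, Z) = Mul(-9, Mul(Add(1, Mul(-1, D)), 3)) = Mul(-9, Add(3, Mul(-3, D))) = Add(-27, Mul(27, D)))
Function('h')(S, I) = Add(135, Mul(-270, I), Mul(-135, S)) (Function('h')(S, I) = Mul(-5, Add(-27, Mul(27, Add(Add(S, I), I)))) = Mul(-5, Add(-27, Mul(27, Add(Add(I, S), I)))) = Mul(-5, Add(-27, Mul(27, Add(S, Mul(2, I))))) = Mul(-5, Add(-27, Add(Mul(27, S), Mul(54, I)))) = Mul(-5, Add(-27, Mul(27, S), Mul(54, I))) = Add(135, Mul(-270, I), Mul(-135, S)))
Add(Mul(20, -40), Function('h')(-5, 6)) = Add(Mul(20, -40), Add(135, Mul(-270, 6), Mul(-135, -5))) = Add(-800, Add(135, -1620, 675)) = Add(-800, -810) = -1610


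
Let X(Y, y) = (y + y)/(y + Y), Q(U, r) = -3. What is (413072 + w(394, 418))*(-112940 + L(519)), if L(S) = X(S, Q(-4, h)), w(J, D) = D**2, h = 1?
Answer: -2854584544218/43 ≈ -6.6386e+10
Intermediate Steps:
X(Y, y) = 2*y/(Y + y) (X(Y, y) = (2*y)/(Y + y) = 2*y/(Y + y))
L(S) = -6/(-3 + S) (L(S) = 2*(-3)/(S - 3) = 2*(-3)/(-3 + S) = -6/(-3 + S))
(413072 + w(394, 418))*(-112940 + L(519)) = (413072 + 418**2)*(-112940 - 6/(-3 + 519)) = (413072 + 174724)*(-112940 - 6/516) = 587796*(-112940 - 6*1/516) = 587796*(-112940 - 1/86) = 587796*(-9712841/86) = -2854584544218/43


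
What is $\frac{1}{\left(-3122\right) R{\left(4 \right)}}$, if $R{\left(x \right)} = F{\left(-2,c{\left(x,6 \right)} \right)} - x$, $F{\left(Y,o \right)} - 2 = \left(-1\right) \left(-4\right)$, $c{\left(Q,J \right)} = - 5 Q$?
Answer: $- \frac{1}{6244} \approx -0.00016015$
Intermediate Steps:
$F{\left(Y,o \right)} = 6$ ($F{\left(Y,o \right)} = 2 - -4 = 2 + 4 = 6$)
$R{\left(x \right)} = 6 - x$
$\frac{1}{\left(-3122\right) R{\left(4 \right)}} = \frac{1}{\left(-3122\right) \left(6 - 4\right)} = \frac{1}{\left(-3122\right) 2} = \frac{1}{-6244} = - \frac{1}{6244}$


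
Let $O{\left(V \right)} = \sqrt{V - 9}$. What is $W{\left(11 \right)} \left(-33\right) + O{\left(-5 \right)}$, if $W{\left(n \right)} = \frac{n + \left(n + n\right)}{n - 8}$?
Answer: $-363 + i \sqrt{14} \approx -363.0 + 3.7417 i$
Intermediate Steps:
$O{\left(V \right)} = \sqrt{-9 + V}$
$W{\left(n \right)} = \frac{3 n}{-8 + n}$ ($W{\left(n \right)} = \frac{n + 2 n}{-8 + n} = \frac{3 n}{-8 + n}$)
$W{\left(11 \right)} \left(-33\right) + O{\left(-5 \right)} = 3 \cdot 11 \frac{1}{-8 + 11} \left(-33\right) + \sqrt{-9 - 5} = 3 \cdot 11 \cdot \frac{1}{3} \left(-33\right) + \sqrt{-14} = 3 \cdot 11 \cdot \frac{1}{3} \left(-33\right) + i \sqrt{14} = 11 \left(-33\right) + i \sqrt{14} = -363 + i \sqrt{14}$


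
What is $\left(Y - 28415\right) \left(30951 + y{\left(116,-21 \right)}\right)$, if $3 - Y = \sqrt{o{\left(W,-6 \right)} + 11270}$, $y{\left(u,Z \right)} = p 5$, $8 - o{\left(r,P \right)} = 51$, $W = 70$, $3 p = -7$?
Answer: $- \frac{2637145016}{3} - \frac{92818 \sqrt{11227}}{3} \approx -8.8233 \cdot 10^{8}$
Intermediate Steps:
$p = - \frac{7}{3}$ ($p = \frac{1}{3} \left(-7\right) = - \frac{7}{3} \approx -2.3333$)
$o{\left(r,P \right)} = -43$ ($o{\left(r,P \right)} = 8 - 51 = -43$)
$y{\left(u,Z \right)} = - \frac{35}{3}$ ($y{\left(u,Z \right)} = \left(- \frac{7}{3}\right) 5 = - \frac{35}{3}$)
$Y = 3 - \sqrt{11227}$ ($Y = 3 - \sqrt{-43 + 11270} = 3 - \sqrt{11227} \approx -102.96$)
$\left(Y - 28415\right) \left(30951 + y{\left(116,-21 \right)}\right) = \left(\left(3 - \sqrt{11227}\right) - 28415\right) \left(30951 - \frac{35}{3}\right) = \left(-28412 - \sqrt{11227}\right) \frac{92818}{3} = - \frac{2637145016}{3} - \frac{92818 \sqrt{11227}}{3}$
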